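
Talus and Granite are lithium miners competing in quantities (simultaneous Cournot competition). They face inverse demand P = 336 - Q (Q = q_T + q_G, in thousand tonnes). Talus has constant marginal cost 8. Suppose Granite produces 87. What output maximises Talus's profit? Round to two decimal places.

With the rival's output fixed at 87, Talus's profit is π_T = (336 - 87 - q_T)q_T - (8q_T) = (249 - q_T)q_T - (8q_T).
∂π_T/∂q_T = 241 - 2q_T = 0, so q_T = 241/2.

120.50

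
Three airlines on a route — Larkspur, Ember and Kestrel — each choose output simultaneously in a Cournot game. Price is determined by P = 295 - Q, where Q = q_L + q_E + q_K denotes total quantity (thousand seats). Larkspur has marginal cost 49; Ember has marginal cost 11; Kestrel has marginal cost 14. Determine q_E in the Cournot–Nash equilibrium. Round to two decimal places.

Larkspur's profit: π_L = (295 - Q)q_L - (49q_L). Setting ∂π_L/∂q_L = 0: 246 - 2q_L - (q_E + q_K) = 0.
Ember's profit: π_E = (295 - Q)q_E - (11q_E). Setting ∂π_E/∂q_E = 0: 284 - 2q_E - (q_L + q_K) = 0.
Kestrel's first-order condition: 281 - 2q_K - (q_L + q_E) = 0.
Adding the 3 first-order conditions: 811 − 4Q = 0, so Q = 811/4.
Back-substituting: q_L = (246 − 811/4) = 173/4, q_E = (284 − 811/4) = 325/4, q_K = (281 − 811/4) = 313/4.

81.25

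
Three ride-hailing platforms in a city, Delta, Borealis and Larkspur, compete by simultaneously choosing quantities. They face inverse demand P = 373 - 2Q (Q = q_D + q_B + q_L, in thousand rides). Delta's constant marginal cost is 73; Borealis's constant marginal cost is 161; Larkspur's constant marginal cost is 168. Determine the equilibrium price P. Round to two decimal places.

Delta's profit: π_D = (373 - 2Q)q_D - (73q_D). Setting ∂π_D/∂q_D = 0: 300 - 4q_D - 2(q_B + q_L) = 0.
Borealis's first-order condition: 212 - 4q_B - 2(q_D + q_L) = 0.
Larkspur's profit: π_L = (373 - 2Q)q_L - (168q_L). Setting ∂π_L/∂q_L = 0: 205 - 4q_L - 2(q_D + q_B) = 0.
Adding the 3 first-order conditions: 717 − 8Q = 0, so Q = 717/8.
Back-substituting: q_D = (300 − 717/4)/2 = 483/8, q_B = (212 − 717/4)/2 = 131/8, q_L = (205 − 717/4)/2 = 103/8.
Total output Q = 717/8, so price P = 373 - 2·(717/8) = 775/4.

193.75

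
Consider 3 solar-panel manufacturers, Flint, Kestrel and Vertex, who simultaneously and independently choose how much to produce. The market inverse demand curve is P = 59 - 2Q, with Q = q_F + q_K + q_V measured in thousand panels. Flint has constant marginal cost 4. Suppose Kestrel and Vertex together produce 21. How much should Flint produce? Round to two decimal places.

With rivals' combined output fixed at 21, Flint's profit is π_F = (59 - 2·21 - 2q_F)q_F - (4q_F) = (17 - 2q_F)q_F - (4q_F).
∂π_F/∂q_F = 13 - 4q_F = 0, so q_F = 13/4.

3.25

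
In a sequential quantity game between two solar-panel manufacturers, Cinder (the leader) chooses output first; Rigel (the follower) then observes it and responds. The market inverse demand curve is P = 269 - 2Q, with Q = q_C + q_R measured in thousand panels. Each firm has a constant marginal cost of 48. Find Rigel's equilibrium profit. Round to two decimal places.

Solve by backward induction. Given q_C, the follower Rigel maximises π_R = (269 - 2q_C - 2q_R)q_R - 48q_R.
Follower FOC: 221 - 2q_C - 4q_R = 0, so q_R(q_C) = (221 - 2q_C)/4.
Cinder substitutes q_R(q_C) into its own profit: π_C = q_C(269 - 2q_C - (221 - 2q_C)/2) - 48q_C = (317/2 - q_C)q_C - 48q_C.
Maximising: ∂π_C/∂q_C = 221/2 - 2q_C = 0, giving q_C = 221/4.
Then q_R = (221 - 2·(221/4))/4 = 221/8.
Price P = 269 - 2·(663/8) = 413/4.
Rigel's profit: (413/4 - 48)·(221/8) = 1526.2813.

1526.28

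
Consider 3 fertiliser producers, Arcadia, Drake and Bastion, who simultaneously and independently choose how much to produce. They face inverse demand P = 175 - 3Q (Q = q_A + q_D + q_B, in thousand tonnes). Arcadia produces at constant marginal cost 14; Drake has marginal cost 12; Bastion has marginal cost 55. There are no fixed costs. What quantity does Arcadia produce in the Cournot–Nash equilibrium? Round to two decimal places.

16.67

Arcadia's profit: π_A = (175 - 3Q)q_A - (14q_A). Setting ∂π_A/∂q_A = 0: 161 - 6q_A - 3(q_D + q_B) = 0.
Drake's first-order condition: 163 - 6q_D - 3(q_A + q_B) = 0.
Bastion's profit: π_B = (175 - 3Q)q_B - (55q_B). Setting ∂π_B/∂q_B = 0: 120 - 6q_B - 3(q_A + q_D) = 0.
Summing all 3 equations gives 444 − 12Q = 0, hence Q = 37.
Back-substituting: q_A = (161 − 111)/3 = 50/3, q_D = (163 − 111)/3 = 52/3, q_B = (120 − 111)/3 = 3.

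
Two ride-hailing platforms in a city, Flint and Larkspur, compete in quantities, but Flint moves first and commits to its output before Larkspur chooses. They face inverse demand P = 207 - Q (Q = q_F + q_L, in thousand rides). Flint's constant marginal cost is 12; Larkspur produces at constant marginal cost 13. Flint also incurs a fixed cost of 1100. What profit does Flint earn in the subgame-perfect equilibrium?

The follower Larkspur best-responds to any q_F: π_L = (207 - Q)q_L - 13q_L.
∂π_L/∂q_L = 194 - q_F - 2q_L = 0 gives the reaction function q_L = (194 - q_F)/2.
The leader anticipates this reaction. Substituting into P = 207 - Q gives P = 110 - (1/2)q_F, so π_F = (110 - (1/2)q_F)q_F - 12q_F.
Maximising: ∂π_F/∂q_F = 98 - q_F = 0, giving q_F = 98.
Then q_L = (194 - 98)/2 = 48.
Price P = 207 - 146 = 61.
Flint's profit: (61 - 12)·98 - 1100 = 3702.

3702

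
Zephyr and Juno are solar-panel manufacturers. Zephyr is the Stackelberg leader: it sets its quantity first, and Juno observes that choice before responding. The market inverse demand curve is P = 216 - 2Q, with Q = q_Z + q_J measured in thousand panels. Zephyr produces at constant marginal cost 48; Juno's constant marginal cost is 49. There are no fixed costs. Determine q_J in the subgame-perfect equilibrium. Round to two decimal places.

20.63

The follower Juno best-responds to any q_Z: π_J = (216 - 2Q)q_J - 49q_J.
∂π_J/∂q_J = 167 - 2q_Z - 4q_J = 0 gives the reaction function q_J = (167 - 2q_Z)/4.
The leader anticipates this reaction. Substituting into P = 216 - 2Q gives P = 265/2 - q_Z, so π_Z = (265/2 - q_Z)q_Z - 48q_Z.
Leader FOC: 169/2 - 2q_Z = 0, so q_Z = 169/4.
Then q_J = (167 - 2·(169/4))/4 = 165/8.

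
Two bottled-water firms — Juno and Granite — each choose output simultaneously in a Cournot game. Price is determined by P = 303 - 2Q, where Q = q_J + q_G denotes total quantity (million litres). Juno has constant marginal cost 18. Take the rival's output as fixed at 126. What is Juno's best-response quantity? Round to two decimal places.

8.25

With the rival's output fixed at 126, Juno's profit is π_J = (303 - 2·126 - 2q_J)q_J - (18q_J) = (51 - 2q_J)q_J - (18q_J).
∂π_J/∂q_J = 33 - 4q_J = 0, so q_J = 33/4.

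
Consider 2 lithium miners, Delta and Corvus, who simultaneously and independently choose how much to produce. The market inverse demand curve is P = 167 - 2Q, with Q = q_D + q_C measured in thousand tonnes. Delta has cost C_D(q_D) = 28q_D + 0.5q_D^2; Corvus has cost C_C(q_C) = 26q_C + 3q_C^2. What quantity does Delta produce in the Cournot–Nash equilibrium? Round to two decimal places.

Delta's profit: π_D = (167 - 2Q)q_D - (28q_D + (1/2)q_D²). Setting ∂π_D/∂q_D = 0: 139 - 5q_D - 2(q_C) = 0.
Corvus's first-order condition: 141 - 10q_C - 2(q_D) = 0.
Best responses: q_D = (139 - 2q_C)/5, q_C = (141 - 2q_D)/10.
Solving the pair: q_D = 554/23, q_C = 427/46.

24.09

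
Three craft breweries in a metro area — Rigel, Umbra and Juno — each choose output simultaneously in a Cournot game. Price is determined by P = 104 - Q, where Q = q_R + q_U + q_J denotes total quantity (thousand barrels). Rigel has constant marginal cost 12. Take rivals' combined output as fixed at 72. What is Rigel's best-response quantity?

With rivals' combined output fixed at 72, Rigel's profit is π_R = (104 - 72 - q_R)q_R - (12q_R) = (32 - q_R)q_R - (12q_R).
∂π_R/∂q_R = 20 - 2q_R = 0, so q_R = 10.

10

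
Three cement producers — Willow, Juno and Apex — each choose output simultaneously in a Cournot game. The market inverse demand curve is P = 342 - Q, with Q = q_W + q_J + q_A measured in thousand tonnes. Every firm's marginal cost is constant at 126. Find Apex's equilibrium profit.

2916

Each firm earns π_i = (342 - Q)q_i - 126q_i.
First-order condition (treating rivals' output as given): 216 - 2q_i - Σ_{j≠i} q_j = 0.
With identical firms every q_j equals q_i, so Σ_{j≠i} q_j = 2q_i and 216 = 4q_i, giving q_i = 54.
Price P = 342 - 162 = 180.
Apex's profit: (180 - 126)·54 = 2916.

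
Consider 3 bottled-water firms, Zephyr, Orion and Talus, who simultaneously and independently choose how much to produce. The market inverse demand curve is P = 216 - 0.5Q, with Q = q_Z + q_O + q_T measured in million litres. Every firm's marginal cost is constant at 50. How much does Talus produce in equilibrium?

A representative firm's profit is π_i = q_i(216 - 0.5Q) - 50q_i.
Setting ∂π_i/∂q_i = 0 with rivals' quantities fixed: 166 - q_i - (1/2)·Σ_{j≠i} q_j = 0.
By symmetry each firm produces the same amount; substituting Σ_{j≠i} q_j = 2q_i yields q_i = 166/2 = 83.

83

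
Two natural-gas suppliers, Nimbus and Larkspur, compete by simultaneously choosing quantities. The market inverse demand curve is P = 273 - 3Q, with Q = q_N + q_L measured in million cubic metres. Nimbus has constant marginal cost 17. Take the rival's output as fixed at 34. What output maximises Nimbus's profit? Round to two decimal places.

With the rival's output fixed at 34, Nimbus's profit is π_N = (273 - 3·34 - 3q_N)q_N - (17q_N) = (171 - 3q_N)q_N - (17q_N).
∂π_N/∂q_N = 154 - 6q_N = 0, so q_N = 77/3.

25.67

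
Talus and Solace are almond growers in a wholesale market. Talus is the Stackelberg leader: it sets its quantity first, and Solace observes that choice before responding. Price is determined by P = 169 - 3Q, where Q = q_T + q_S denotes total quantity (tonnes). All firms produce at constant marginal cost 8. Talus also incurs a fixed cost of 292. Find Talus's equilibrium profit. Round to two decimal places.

Solve by backward induction. Given q_T, the follower Solace maximises π_S = (169 - 3q_T - 3q_S)q_S - 8q_S.
Setting the follower's marginal profit to zero, 161 - 3q_T - 6q_S = 0, i.e. q_S = (161 - 3q_T)/6.
Talus substitutes q_S(q_T) into its own profit: π_T = q_T(169 - 3q_T - (161 - 3q_T)/2) - 8q_T = (177/2 - (3/2)q_T)q_T - 8q_T.
The leader's first-order condition 161/2 - 3q_T = 0 yields q_T = 161/6.
Then q_S = (161 - 3·(161/6))/6 = 161/12.
Price P = 169 - 3·(161/4) = 193/4.
Talus's profit: (193/4 - 8)·(161/6) - 292 = 788.0417.

788.04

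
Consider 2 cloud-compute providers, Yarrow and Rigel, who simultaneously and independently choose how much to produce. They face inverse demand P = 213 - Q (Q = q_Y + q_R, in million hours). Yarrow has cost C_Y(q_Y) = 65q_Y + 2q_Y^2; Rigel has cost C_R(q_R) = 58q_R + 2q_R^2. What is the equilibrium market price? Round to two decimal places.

169.71

Yarrow's profit: π_Y = (213 - Q)q_Y - (65q_Y + 2q_Y²). Setting ∂π_Y/∂q_Y = 0: 148 - 6q_Y - (q_R) = 0.
Rigel's first-order condition: 155 - 6q_R - (q_Y) = 0.
Best responses: q_Y = (148 - q_R)/6, q_R = (155 - q_Y)/6.
Solving the pair: q_Y = 733/35, q_R = 782/35.
Total output Q = 303/7, so price P = 213 - 303/7 = 1188/7.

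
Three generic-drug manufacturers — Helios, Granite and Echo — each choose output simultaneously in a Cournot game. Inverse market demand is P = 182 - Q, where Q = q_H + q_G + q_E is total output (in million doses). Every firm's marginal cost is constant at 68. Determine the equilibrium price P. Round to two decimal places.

96.50

A representative firm's profit is π_i = q_i(182 - Q) - 68q_i.
Setting ∂π_i/∂q_i = 0 with rivals' quantities fixed: 114 - 2q_i - Σ_{j≠i} q_j = 0.
By symmetry each firm produces the same amount; substituting Σ_{j≠i} q_j = 2q_i yields q_i = 114/4 = 57/2.
Total output Q = 171/2, so price P = 182 - 171/2 = 193/2.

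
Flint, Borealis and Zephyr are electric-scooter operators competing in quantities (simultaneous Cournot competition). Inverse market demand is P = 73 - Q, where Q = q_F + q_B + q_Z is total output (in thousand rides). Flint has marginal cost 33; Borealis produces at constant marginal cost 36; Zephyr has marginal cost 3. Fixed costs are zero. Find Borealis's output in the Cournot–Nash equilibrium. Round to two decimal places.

0.25

Flint's profit: π_F = (73 - Q)q_F - (33q_F). Setting ∂π_F/∂q_F = 0: 40 - 2q_F - (q_B + q_Z) = 0.
Borealis's profit: π_B = (73 - Q)q_B - (36q_B). Setting ∂π_B/∂q_B = 0: 37 - 2q_B - (q_F + q_Z) = 0.
Zephyr's first-order condition: 70 - 2q_Z - (q_F + q_B) = 0.
Adding the 3 conditions: 147 − 2Q − 2Q = 0, i.e. Q = 147/4.
Back-substituting: q_F = (40 − 147/4) = 13/4, q_B = (37 − 147/4) = 1/4, q_Z = (70 − 147/4) = 133/4.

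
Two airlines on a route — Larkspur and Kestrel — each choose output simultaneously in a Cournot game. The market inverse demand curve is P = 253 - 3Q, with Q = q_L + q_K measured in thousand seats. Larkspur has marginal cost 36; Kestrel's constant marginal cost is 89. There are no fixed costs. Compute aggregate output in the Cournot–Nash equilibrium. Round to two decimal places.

Larkspur's profit: π_L = (253 - 3Q)q_L - (36q_L). Setting ∂π_L/∂q_L = 0: 217 - 6q_L - 3(q_K) = 0.
Kestrel's first-order condition: 164 - 6q_K - 3(q_L) = 0.
So q_L = (217 - 3q_K)/6 and q_K = (164 - 3q_L)/6.
Substituting one into the other gives q_L = 30 and q_K = 37/3.
Total output Q = 30 + 37/3 = 127/3.

42.33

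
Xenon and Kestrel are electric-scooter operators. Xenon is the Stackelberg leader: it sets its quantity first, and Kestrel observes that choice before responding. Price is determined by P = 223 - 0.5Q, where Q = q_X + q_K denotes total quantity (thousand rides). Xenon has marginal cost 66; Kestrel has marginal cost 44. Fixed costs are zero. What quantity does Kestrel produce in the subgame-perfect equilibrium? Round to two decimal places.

111.50

Solve by backward induction. Given q_X, the follower Kestrel maximises π_K = (223 - (1/2)q_X - (1/2)q_K)q_K - 44q_K.
Setting the follower's marginal profit to zero, 179 - (1/2)q_X - q_K = 0, i.e. q_K = (179 - (1/2)q_X).
The leader anticipates this reaction. Substituting into P = 223 - 0.5Q gives P = 267/2 - (1/4)q_X, so π_X = (267/2 - (1/4)q_X)q_X - 66q_X.
Leader FOC: 135/2 - (1/2)q_X = 0, so q_X = 135.
Then q_K = (179 - (1/2)·135) = 223/2.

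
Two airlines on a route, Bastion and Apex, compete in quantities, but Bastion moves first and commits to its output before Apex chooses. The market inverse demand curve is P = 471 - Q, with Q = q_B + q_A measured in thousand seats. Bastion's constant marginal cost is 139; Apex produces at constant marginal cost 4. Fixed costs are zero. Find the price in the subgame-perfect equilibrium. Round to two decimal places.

188.25

Solve by backward induction. Given q_B, the follower Apex maximises π_A = (471 - q_B - q_A)q_A - 4q_A.
Follower FOC: 467 - q_B - 2q_A = 0, so q_A(q_B) = (467 - q_B)/2.
Bastion substitutes q_A(q_B) into its own profit: π_B = q_B(471 - q_B - (467 - q_B)/2) - 139q_B = (475/2 - (1/2)q_B)q_B - 139q_B.
Maximising: ∂π_B/∂q_B = 197/2 - q_B = 0, giving q_B = 197/2.
Then q_A = (467 - 197/2)/2 = 737/4.
Total output Q = 1131/4, so price P = 471 - 1131/4 = 753/4.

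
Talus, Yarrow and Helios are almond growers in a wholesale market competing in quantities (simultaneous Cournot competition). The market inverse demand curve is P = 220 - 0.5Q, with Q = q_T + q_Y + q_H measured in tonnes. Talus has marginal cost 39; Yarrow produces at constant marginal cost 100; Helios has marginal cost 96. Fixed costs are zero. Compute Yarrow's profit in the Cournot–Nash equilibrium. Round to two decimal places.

378.13

Talus's profit: π_T = (220 - 0.5Q)q_T - (39q_T). Setting ∂π_T/∂q_T = 0: 181 - q_T - (1/2)(q_Y + q_H) = 0.
Yarrow's profit: π_Y = (220 - 0.5Q)q_Y - (100q_Y). Setting ∂π_Y/∂q_Y = 0: 120 - q_Y - (1/2)(q_T + q_H) = 0.
Helios's profit: π_H = (220 - 0.5Q)q_H - (96q_H). Setting ∂π_H/∂q_H = 0: 124 - q_H - (1/2)(q_T + q_Y) = 0.
Adding the 3 conditions: 425 − Q − Q = 0, i.e. Q = 425/2.
Back-substituting: q_T = (181 − 425/4)/(1/2) = 299/2, q_Y = (120 − 425/4)/(1/2) = 55/2, q_H = (124 − 425/4)/(1/2) = 71/2.
Price P = 220 - (1/2)·(425/2) = 455/4.
Yarrow's profit: (455/4 - 100)·(55/2) = 378.1250.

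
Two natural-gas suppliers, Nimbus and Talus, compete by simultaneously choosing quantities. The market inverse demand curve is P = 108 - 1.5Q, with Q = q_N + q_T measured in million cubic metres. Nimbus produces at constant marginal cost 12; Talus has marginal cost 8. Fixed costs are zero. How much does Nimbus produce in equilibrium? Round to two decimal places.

20.44

Nimbus's profit: π_N = (108 - 1.5Q)q_N - (12q_N). Setting ∂π_N/∂q_N = 0: 96 - 3q_N - (3/2)(q_T) = 0.
Talus's profit: π_T = (108 - 1.5Q)q_T - (8q_T). Setting ∂π_T/∂q_T = 0: 100 - 3q_T - (3/2)(q_N) = 0.
Best responses: q_N = (96 - (3/2)q_T)/3, q_T = (100 - (3/2)q_N)/3.
Solving the pair: q_N = 184/9, q_T = 208/9.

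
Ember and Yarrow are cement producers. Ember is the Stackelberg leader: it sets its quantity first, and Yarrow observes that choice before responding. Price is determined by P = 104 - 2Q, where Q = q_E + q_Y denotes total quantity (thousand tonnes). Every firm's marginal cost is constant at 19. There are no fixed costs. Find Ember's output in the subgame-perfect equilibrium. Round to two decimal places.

21.25

Solve by backward induction. Given q_E, the follower Yarrow maximises π_Y = (104 - 2q_E - 2q_Y)q_Y - 19q_Y.
Setting the follower's marginal profit to zero, 85 - 2q_E - 4q_Y = 0, i.e. q_Y = (85 - 2q_E)/4.
Ember substitutes q_Y(q_E) into its own profit: π_E = q_E(104 - 2q_E - (85 - 2q_E)/2) - 19q_E = (123/2 - q_E)q_E - 19q_E.
Maximising: ∂π_E/∂q_E = 85/2 - 2q_E = 0, giving q_E = 85/4.
Then q_Y = (85 - 2·(85/4))/4 = 85/8.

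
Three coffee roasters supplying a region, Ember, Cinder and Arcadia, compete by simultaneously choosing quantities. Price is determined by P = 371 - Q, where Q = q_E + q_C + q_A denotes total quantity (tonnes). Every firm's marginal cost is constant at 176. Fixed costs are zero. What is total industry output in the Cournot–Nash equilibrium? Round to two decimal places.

146.25

A representative firm's profit is π_i = q_i(371 - Q) - 176q_i.
First-order condition (treating rivals' output as given): 195 - 2q_i - Σ_{j≠i} q_j = 0.
By symmetry each firm produces the same amount; substituting Σ_{j≠i} q_j = 2q_i yields q_i = 195/4.
Total output Q = 195/4 + 195/4 + 195/4 = 585/4.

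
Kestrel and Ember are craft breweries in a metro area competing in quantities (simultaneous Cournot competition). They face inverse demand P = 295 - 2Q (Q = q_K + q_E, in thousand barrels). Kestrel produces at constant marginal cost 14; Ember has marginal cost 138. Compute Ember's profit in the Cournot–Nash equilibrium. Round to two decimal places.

60.50

Kestrel's profit: π_K = (295 - 2Q)q_K - (14q_K). Setting ∂π_K/∂q_K = 0: 281 - 4q_K - 2(q_E) = 0.
Ember's profit: π_E = (295 - 2Q)q_E - (138q_E). Setting ∂π_E/∂q_E = 0: 157 - 4q_E - 2(q_K) = 0.
Best responses: q_K = (281 - 2q_E)/4, q_E = (157 - 2q_K)/4.
Solving the pair: q_K = 135/2, q_E = 11/2.
Price P = 295 - 2·73 = 149.
Ember's profit: (149 - 138)·(11/2) = 121/2.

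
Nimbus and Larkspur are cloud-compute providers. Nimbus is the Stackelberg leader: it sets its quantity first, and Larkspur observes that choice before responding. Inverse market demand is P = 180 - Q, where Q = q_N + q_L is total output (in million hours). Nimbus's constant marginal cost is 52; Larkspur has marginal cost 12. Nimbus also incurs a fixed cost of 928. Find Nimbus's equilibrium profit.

Solve by backward induction. Given q_N, the follower Larkspur maximises π_L = (180 - q_N - q_L)q_L - 12q_L.
Setting the follower's marginal profit to zero, 168 - q_N - 2q_L = 0, i.e. q_L = (168 - q_N)/2.
Nimbus substitutes q_L(q_N) into its own profit: π_N = q_N(180 - q_N - (168 - q_N)/2) - 52q_N = (96 - (1/2)q_N)q_N - 52q_N.
The leader's first-order condition 44 - q_N = 0 yields q_N = 44.
Then q_L = (168 - 44)/2 = 62.
Price P = 180 - 106 = 74.
Nimbus's profit: (74 - 52)·44 - 928 = 40.

40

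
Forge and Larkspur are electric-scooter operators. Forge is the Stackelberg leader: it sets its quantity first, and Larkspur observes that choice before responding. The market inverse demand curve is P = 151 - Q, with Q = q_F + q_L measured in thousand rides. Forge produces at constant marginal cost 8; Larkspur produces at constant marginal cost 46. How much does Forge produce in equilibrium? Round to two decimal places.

90.50

Solve by backward induction. Given q_F, the follower Larkspur maximises π_L = (151 - q_F - q_L)q_L - 46q_L.
Setting the follower's marginal profit to zero, 105 - q_F - 2q_L = 0, i.e. q_L = (105 - q_F)/2.
The leader anticipates this reaction. Substituting into P = 151 - Q gives P = 197/2 - (1/2)q_F, so π_F = (197/2 - (1/2)q_F)q_F - 8q_F.
The leader's first-order condition 181/2 - q_F = 0 yields q_F = 181/2.
Then q_L = (105 - 181/2)/2 = 29/4.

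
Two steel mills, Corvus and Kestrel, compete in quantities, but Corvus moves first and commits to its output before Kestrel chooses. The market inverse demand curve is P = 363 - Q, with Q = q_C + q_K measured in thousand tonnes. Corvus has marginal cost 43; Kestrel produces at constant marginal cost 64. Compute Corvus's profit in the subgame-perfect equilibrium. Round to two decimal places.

The follower Kestrel best-responds to any q_C: π_K = (363 - Q)q_K - 64q_K.
Setting the follower's marginal profit to zero, 299 - q_C - 2q_K = 0, i.e. q_K = (299 - q_C)/2.
The leader anticipates this reaction. Substituting into P = 363 - Q gives P = 427/2 - (1/2)q_C, so π_C = (427/2 - (1/2)q_C)q_C - 43q_C.
The leader's first-order condition 341/2 - q_C = 0 yields q_C = 341/2.
Then q_K = (299 - 341/2)/2 = 257/4.
Price P = 363 - 939/4 = 513/4.
Corvus's profit: (513/4 - 43)·(341/2) = 14535.1250.

14535.13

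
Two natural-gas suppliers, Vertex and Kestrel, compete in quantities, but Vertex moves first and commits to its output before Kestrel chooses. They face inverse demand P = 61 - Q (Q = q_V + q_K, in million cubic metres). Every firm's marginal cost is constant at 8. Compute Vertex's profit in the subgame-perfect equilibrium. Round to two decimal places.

Solve by backward induction. Given q_V, the follower Kestrel maximises π_K = (61 - q_V - q_K)q_K - 8q_K.
Follower FOC: 53 - q_V - 2q_K = 0, so q_K(q_V) = (53 - q_V)/2.
The leader anticipates this reaction. Substituting into P = 61 - Q gives P = 69/2 - (1/2)q_V, so π_V = (69/2 - (1/2)q_V)q_V - 8q_V.
Leader FOC: 53/2 - q_V = 0, so q_V = 53/2.
Then q_K = (53 - 53/2)/2 = 53/4.
Price P = 61 - 159/4 = 85/4.
Vertex's profit: (85/4 - 8)·(53/2) = 351.1250.

351.13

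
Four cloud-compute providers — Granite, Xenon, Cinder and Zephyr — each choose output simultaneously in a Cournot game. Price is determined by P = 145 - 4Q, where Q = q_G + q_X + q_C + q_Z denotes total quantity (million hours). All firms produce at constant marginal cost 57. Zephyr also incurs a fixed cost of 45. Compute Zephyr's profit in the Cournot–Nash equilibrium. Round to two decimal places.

32.44

Each firm earns π_i = (145 - 4Q)q_i - 57q_i.
Setting ∂π_i/∂q_i = 0 with rivals' quantities fixed: 88 - 8q_i - 4·Σ_{j≠i} q_j = 0.
By symmetry each firm produces the same amount; substituting Σ_{j≠i} q_j = 3q_i yields q_i = 88/20 = 22/5.
Price P = 145 - 4·(88/5) = 373/5.
Zephyr's profit: (373/5 - 57)·(22/5) - 45 = 811/25.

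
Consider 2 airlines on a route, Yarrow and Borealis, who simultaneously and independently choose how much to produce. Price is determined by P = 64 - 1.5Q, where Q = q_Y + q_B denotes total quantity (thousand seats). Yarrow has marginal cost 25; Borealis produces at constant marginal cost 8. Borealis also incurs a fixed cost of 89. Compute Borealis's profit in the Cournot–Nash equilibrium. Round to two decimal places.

305.74

Yarrow's profit: π_Y = (64 - 1.5Q)q_Y - (25q_Y). Setting ∂π_Y/∂q_Y = 0: 39 - 3q_Y - (3/2)(q_B) = 0.
Borealis's profit: π_B = (64 - 1.5Q)q_B - (8q_B). Setting ∂π_B/∂q_B = 0: 56 - 3q_B - (3/2)(q_Y) = 0.
Best responses: q_Y = (39 - (3/2)q_B)/3, q_B = (56 - (3/2)q_Y)/3.
Solving the pair: q_Y = 44/9, q_B = 146/9.
Price P = 64 - (3/2)·(190/9) = 97/3.
Borealis's profit: (97/3 - 8)·(146/9) - 89 = 305.7407.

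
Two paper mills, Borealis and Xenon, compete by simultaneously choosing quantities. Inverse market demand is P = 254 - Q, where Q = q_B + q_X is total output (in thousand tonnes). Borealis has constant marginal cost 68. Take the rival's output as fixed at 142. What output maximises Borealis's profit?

22

With the rival's output fixed at 142, Borealis's profit is π_B = (254 - 142 - q_B)q_B - (68q_B) = (112 - q_B)q_B - (68q_B).
∂π_B/∂q_B = 44 - 2q_B = 0, so q_B = 22.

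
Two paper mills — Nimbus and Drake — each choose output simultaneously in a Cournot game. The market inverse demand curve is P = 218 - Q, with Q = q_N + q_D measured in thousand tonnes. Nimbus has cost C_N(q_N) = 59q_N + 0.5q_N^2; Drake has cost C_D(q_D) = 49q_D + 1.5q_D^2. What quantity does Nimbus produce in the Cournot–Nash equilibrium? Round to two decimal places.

Nimbus's profit: π_N = (218 - Q)q_N - (59q_N + (1/2)q_N²). Setting ∂π_N/∂q_N = 0: 159 - 3q_N - (q_D) = 0.
Drake's first-order condition: 169 - 5q_D - (q_N) = 0.
Rearranging gives the reaction functions q_N = (159 - q_D)/3 and q_D = (169 - q_N)/5.
Solving the pair: q_N = 313/7, q_D = 174/7.

44.71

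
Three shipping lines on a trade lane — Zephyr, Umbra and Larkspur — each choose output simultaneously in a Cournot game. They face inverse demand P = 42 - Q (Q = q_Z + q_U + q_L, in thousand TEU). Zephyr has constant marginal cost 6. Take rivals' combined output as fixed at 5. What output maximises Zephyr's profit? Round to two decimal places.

15.50

With rivals' combined output fixed at 5, Zephyr's profit is π_Z = (42 - 5 - q_Z)q_Z - (6q_Z) = (37 - q_Z)q_Z - (6q_Z).
∂π_Z/∂q_Z = 31 - 2q_Z = 0, so q_Z = 31/2.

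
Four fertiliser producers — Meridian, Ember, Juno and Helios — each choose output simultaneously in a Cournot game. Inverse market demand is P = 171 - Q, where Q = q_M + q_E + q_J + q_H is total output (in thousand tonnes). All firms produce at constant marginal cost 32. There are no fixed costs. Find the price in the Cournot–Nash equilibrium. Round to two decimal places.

59.80

A representative firm's profit is π_i = q_i(171 - Q) - 32q_i.
First-order condition (treating rivals' output as given): 139 - 2q_i - Σ_{j≠i} q_j = 0.
By symmetry each firm produces the same amount; substituting Σ_{j≠i} q_j = 3q_i yields q_i = 139/5.
Total output Q = 556/5, so price P = 171 - 556/5 = 299/5.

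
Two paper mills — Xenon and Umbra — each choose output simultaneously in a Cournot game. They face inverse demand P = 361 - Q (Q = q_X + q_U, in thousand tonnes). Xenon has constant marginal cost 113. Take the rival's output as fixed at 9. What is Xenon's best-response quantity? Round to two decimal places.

119.50

With the rival's output fixed at 9, Xenon's profit is π_X = (361 - 9 - q_X)q_X - (113q_X) = (352 - q_X)q_X - (113q_X).
∂π_X/∂q_X = 239 - 2q_X = 0, so q_X = 239/2.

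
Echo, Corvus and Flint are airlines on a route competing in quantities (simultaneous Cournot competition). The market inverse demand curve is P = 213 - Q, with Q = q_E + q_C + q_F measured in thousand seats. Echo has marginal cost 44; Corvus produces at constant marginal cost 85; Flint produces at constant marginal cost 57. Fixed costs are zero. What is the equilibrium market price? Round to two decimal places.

Echo's profit: π_E = (213 - Q)q_E - (44q_E). Setting ∂π_E/∂q_E = 0: 169 - 2q_E - (q_C + q_F) = 0.
Corvus's first-order condition: 128 - 2q_C - (q_E + q_F) = 0.
Flint's profit: π_F = (213 - Q)q_F - (57q_F). Setting ∂π_F/∂q_F = 0: 156 - 2q_F - (q_E + q_C) = 0.
Summing all 3 equations gives 453 − 4Q = 0, hence Q = 453/4.
Back-substituting: q_E = (169 − 453/4) = 223/4, q_C = (128 − 453/4) = 59/4, q_F = (156 − 453/4) = 171/4.
Total output Q = 453/4, so price P = 213 - 453/4 = 399/4.

99.75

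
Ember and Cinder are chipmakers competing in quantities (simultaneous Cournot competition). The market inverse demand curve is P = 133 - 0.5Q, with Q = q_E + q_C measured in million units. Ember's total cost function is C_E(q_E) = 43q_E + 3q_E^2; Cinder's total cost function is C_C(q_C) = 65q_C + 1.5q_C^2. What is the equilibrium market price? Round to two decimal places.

Ember's profit: π_E = (133 - 0.5Q)q_E - (43q_E + 3q_E²). Setting ∂π_E/∂q_E = 0: 90 - 7q_E - (1/2)(q_C) = 0.
Cinder's profit: π_C = (133 - 0.5Q)q_C - (65q_C + (3/2)q_C²). Setting ∂π_C/∂q_C = 0: 68 - 4q_C - (1/2)(q_E) = 0.
Rearranging gives the reaction functions q_E = (90 - (1/2)q_C)/7 and q_C = (68 - (1/2)q_E)/4.
Solving the pair: q_E = 1304/111, q_C = 1724/111.
Total output Q = 27.2793, so price P = 133 - (1/2)·27.2793 = 119.3604.

119.36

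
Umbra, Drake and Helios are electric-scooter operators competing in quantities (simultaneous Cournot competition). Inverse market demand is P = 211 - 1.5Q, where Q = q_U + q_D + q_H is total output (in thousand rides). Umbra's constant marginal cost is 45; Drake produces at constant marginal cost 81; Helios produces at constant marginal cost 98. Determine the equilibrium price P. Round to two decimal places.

Umbra's profit: π_U = (211 - 1.5Q)q_U - (45q_U). Setting ∂π_U/∂q_U = 0: 166 - 3q_U - (3/2)(q_D + q_H) = 0.
Drake's profit: π_D = (211 - 1.5Q)q_D - (81q_D). Setting ∂π_D/∂q_D = 0: 130 - 3q_D - (3/2)(q_U + q_H) = 0.
Helios's first-order condition: 113 - 3q_H - (3/2)(q_U + q_D) = 0.
Adding the 3 first-order conditions: 409 − 6Q = 0, so Q = 409/6.
Back-substituting: q_U = (166 − 409/4)/(3/2) = 85/2, q_D = (130 − 409/4)/(3/2) = 37/2, q_H = (113 − 409/4)/(3/2) = 43/6.
Total output Q = 409/6, so price P = 211 - (3/2)·(409/6) = 435/4.

108.75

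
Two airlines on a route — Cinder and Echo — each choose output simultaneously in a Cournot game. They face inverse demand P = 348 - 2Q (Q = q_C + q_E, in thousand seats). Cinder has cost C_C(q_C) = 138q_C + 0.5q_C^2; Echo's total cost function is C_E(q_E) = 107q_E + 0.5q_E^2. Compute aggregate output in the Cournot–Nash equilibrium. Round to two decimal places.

64.43

Cinder's profit: π_C = (348 - 2Q)q_C - (138q_C + (1/2)q_C²). Setting ∂π_C/∂q_C = 0: 210 - 5q_C - 2(q_E) = 0.
Echo's first-order condition: 241 - 5q_E - 2(q_C) = 0.
Rearranging gives the reaction functions q_C = (210 - 2q_E)/5 and q_E = (241 - 2q_C)/5.
Solving the pair: q_C = 568/21, q_E = 785/21.
Total output Q = 568/21 + 785/21 = 451/7.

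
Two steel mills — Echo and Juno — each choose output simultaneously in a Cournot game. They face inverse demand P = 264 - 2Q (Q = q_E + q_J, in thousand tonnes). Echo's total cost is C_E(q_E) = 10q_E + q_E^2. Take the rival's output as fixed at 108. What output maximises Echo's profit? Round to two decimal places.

With the rival's output fixed at 108, Echo's profit is π_E = (264 - 2·108 - 2q_E)q_E - (10q_E + q_E²) = (48 - 2q_E)q_E - (10q_E + q_E²).
∂π_E/∂q_E = 38 - 6q_E = 0, so q_E = 19/3.

6.33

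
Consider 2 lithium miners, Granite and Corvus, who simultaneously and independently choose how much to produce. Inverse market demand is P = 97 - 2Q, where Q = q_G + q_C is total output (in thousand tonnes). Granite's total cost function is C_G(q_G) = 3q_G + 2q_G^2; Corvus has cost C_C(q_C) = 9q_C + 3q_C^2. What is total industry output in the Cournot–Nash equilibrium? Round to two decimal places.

16.84

Granite's profit: π_G = (97 - 2Q)q_G - (3q_G + 2q_G²). Setting ∂π_G/∂q_G = 0: 94 - 8q_G - 2(q_C) = 0.
Corvus's profit: π_C = (97 - 2Q)q_C - (9q_C + 3q_C²). Setting ∂π_C/∂q_C = 0: 88 - 10q_C - 2(q_G) = 0.
Rearranging gives the reaction functions q_G = (94 - 2q_C)/8 and q_C = (88 - 2q_G)/10.
Substituting one into the other gives q_G = 191/19 and q_C = 129/19.
Total output Q = 191/19 + 129/19 = 320/19.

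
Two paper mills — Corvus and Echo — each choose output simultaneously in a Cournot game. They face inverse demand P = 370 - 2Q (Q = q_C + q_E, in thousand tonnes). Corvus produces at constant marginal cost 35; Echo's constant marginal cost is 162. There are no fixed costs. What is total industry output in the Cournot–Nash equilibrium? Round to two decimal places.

Corvus's profit: π_C = (370 - 2Q)q_C - (35q_C). Setting ∂π_C/∂q_C = 0: 335 - 4q_C - 2(q_E) = 0.
Echo's first-order condition: 208 - 4q_E - 2(q_C) = 0.
So q_C = (335 - 2q_E)/4 and q_E = (208 - 2q_C)/4.
Solving the pair: q_C = 77, q_E = 27/2.
Total output Q = 77 + 27/2 = 181/2.

90.50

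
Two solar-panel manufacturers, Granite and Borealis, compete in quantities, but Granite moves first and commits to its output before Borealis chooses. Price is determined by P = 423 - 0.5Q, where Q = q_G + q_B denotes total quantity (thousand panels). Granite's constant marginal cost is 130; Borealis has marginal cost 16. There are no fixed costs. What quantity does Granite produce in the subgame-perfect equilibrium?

179

The follower Borealis best-responds to any q_G: π_B = (423 - 0.5Q)q_B - 16q_B.
Setting the follower's marginal profit to zero, 407 - (1/2)q_G - q_B = 0, i.e. q_B = (407 - (1/2)q_G).
The leader anticipates this reaction. Substituting into P = 423 - 0.5Q gives P = 439/2 - (1/4)q_G, so π_G = (439/2 - (1/4)q_G)q_G - 130q_G.
Leader FOC: 179/2 - (1/2)q_G = 0, so q_G = 179.
Then q_B = (407 - (1/2)·179) = 635/2.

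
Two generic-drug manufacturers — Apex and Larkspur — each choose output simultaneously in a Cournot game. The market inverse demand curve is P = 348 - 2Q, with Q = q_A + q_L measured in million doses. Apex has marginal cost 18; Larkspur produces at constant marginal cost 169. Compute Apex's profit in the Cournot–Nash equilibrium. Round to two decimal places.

Apex's profit: π_A = (348 - 2Q)q_A - (18q_A). Setting ∂π_A/∂q_A = 0: 330 - 4q_A - 2(q_L) = 0.
Larkspur's profit: π_L = (348 - 2Q)q_L - (169q_L). Setting ∂π_L/∂q_L = 0: 179 - 4q_L - 2(q_A) = 0.
So q_A = (330 - 2q_L)/4 and q_L = (179 - 2q_A)/4.
Substituting one into the other gives q_A = 481/6 and q_L = 14/3.
Price P = 348 - 2·(509/6) = 535/3.
Apex's profit: (535/3 - 18)·(481/6) = 12853.3889.

12853.39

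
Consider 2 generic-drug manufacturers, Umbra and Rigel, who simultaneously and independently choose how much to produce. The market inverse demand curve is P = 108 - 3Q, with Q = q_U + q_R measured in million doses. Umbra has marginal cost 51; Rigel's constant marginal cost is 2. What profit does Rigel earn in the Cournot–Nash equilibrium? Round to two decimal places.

Umbra's profit: π_U = (108 - 3Q)q_U - (51q_U). Setting ∂π_U/∂q_U = 0: 57 - 6q_U - 3(q_R) = 0.
Rigel's first-order condition: 106 - 6q_R - 3(q_U) = 0.
So q_U = (57 - 3q_R)/6 and q_R = (106 - 3q_U)/6.
Solving the pair: q_U = 8/9, q_R = 155/9.
Price P = 108 - 3·(163/9) = 161/3.
Rigel's profit: (161/3 - 2)·(155/9) = 889.8148.

889.81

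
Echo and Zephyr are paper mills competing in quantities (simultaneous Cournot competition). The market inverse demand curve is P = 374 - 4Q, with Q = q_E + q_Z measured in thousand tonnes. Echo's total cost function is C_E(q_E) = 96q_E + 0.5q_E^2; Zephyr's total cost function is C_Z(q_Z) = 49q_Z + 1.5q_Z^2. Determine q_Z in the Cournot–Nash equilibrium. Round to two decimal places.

21.84

Echo's profit: π_E = (374 - 4Q)q_E - (96q_E + (1/2)q_E²). Setting ∂π_E/∂q_E = 0: 278 - 9q_E - 4(q_Z) = 0.
Zephyr's first-order condition: 325 - 11q_Z - 4(q_E) = 0.
So q_E = (278 - 4q_Z)/9 and q_Z = (325 - 4q_E)/11.
Solving the pair: q_E = 1758/83, q_Z = 1813/83.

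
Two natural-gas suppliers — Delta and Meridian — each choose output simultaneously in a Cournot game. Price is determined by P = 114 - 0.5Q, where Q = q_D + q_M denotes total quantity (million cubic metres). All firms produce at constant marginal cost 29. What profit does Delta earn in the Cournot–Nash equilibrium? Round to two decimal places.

1605.56

A representative firm's profit is π_i = q_i(114 - 0.5Q) - 29q_i.
First-order condition (treating rivals' output as given): 85 - q_i - (1/2)q_j = 0.
By symmetry each firm produces the same amount; substituting q_j = q_i yields q_i = 85/(3/2) = 170/3.
Price P = 114 - (1/2)·(340/3) = 172/3.
Delta's profit: (172/3 - 29)·(170/3) = 1605.5556.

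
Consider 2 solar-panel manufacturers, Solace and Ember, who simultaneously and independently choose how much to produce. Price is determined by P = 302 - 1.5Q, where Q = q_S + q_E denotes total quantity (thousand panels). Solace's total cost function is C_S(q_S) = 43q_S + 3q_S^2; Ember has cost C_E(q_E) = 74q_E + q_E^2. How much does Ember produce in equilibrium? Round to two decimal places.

Solace's profit: π_S = (302 - 1.5Q)q_S - (43q_S + 3q_S²). Setting ∂π_S/∂q_S = 0: 259 - 9q_S - (3/2)(q_E) = 0.
Ember's first-order condition: 228 - 5q_E - (3/2)(q_S) = 0.
Best responses: q_S = (259 - (3/2)q_E)/9, q_E = (228 - (3/2)q_S)/5.
Solving the pair: q_S = 22.2924, q_E = 38.9123.

38.91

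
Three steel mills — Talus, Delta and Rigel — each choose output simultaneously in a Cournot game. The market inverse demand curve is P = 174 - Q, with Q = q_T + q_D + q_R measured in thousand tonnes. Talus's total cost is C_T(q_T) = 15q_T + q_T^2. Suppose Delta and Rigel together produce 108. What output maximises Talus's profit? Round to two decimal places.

With rivals' combined output fixed at 108, Talus's profit is π_T = (174 - 108 - q_T)q_T - (15q_T + q_T²) = (66 - q_T)q_T - (15q_T + q_T²).
∂π_T/∂q_T = 51 - 4q_T = 0, so q_T = 51/4.

12.75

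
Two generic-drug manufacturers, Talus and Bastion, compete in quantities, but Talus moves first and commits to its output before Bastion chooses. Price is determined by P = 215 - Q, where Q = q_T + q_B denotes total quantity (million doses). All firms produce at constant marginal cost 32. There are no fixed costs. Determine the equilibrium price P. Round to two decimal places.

77.75

Solve by backward induction. Given q_T, the follower Bastion maximises π_B = (215 - q_T - q_B)q_B - 32q_B.
∂π_B/∂q_B = 183 - q_T - 2q_B = 0 gives the reaction function q_B = (183 - q_T)/2.
Talus substitutes q_B(q_T) into its own profit: π_T = q_T(215 - q_T - (183 - q_T)/2) - 32q_T = (247/2 - (1/2)q_T)q_T - 32q_T.
The leader's first-order condition 183/2 - q_T = 0 yields q_T = 183/2.
Then q_B = (183 - 183/2)/2 = 183/4.
Total output Q = 549/4, so price P = 215 - 549/4 = 311/4.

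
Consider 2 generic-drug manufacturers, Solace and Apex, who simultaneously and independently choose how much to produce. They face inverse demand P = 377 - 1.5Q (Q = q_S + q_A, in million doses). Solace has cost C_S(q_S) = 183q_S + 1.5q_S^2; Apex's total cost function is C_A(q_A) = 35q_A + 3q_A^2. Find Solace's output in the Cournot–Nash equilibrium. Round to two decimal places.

Solace's profit: π_S = (377 - 1.5Q)q_S - (183q_S + (3/2)q_S²). Setting ∂π_S/∂q_S = 0: 194 - 6q_S - (3/2)(q_A) = 0.
Apex's first-order condition: 342 - 9q_A - (3/2)(q_S) = 0.
Rearranging gives the reaction functions q_S = (194 - (3/2)q_A)/6 and q_A = (342 - (3/2)q_S)/9.
Solving the pair: q_S = 548/23, q_A = 34.0290.

23.83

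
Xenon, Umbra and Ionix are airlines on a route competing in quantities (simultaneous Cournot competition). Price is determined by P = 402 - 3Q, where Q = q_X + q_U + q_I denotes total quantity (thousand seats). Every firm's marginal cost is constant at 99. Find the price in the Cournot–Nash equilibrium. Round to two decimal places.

174.75

Each firm earns π_i = (402 - 3Q)q_i - 99q_i.
Setting ∂π_i/∂q_i = 0 with rivals' quantities fixed: 303 - 6q_i - 3·Σ_{j≠i} q_j = 0.
By symmetry each firm produces the same amount; substituting Σ_{j≠i} q_j = 2q_i yields q_i = 303/12 = 101/4.
Total output Q = 303/4, so price P = 402 - 3·(303/4) = 699/4.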